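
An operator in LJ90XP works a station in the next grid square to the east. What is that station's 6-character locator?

Longitude subsquare x = 23; +1 → 24, wraps to 0 = a, carry into square.
Longitude square 9; +1 → 10, wraps to 0, carry into field.
Longitude field L = 11; +1 → 12 = M.
The latitude characters are unchanged.

MJ00ap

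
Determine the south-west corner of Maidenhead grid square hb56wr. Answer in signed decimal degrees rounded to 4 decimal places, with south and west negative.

Field H=7, B=1: +7·20° lon, +1·10° lat → SW at lon -40°, lat -80°.
Square 5, 6: +5·2° lon, +6·1° lat → SW at lon -30°, lat -74°.
Subsquare w=22, r=17: +22·0.0833333° lon, +17·0.0416667° lat → SW at lon -28.1667°, lat -73.2917°.
latitude -73.2917, longitude -28.1667.

-73.2917, -28.1667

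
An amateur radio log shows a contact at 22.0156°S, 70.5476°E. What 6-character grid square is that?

MG57gx

Add 180° to longitude and 90° to latitude: 250.5476, 67.9844.
Field: lon ⌊250.5476/20⌋ = 12 → M; lat ⌊67.9844/10⌋ = 6 → G.
Square: lon ⌊10.5476/2⌋ = 5; lat ⌊7.9844/1⌋ = 7.
Subsquare: lon ⌊0.5476/0.0833333⌋ = 6 → g; lat ⌊0.9844/0.0416667⌋ = 23 → x.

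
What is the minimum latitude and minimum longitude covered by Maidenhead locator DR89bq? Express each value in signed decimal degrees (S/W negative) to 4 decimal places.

89.6667, -103.9167

Field D=3, R=17: +3·20° lon, +17·10° lat → SW at lon -120°, lat 80°.
Square 8, 9: +8·2° lon, +9·1° lat → SW at lon -104°, lat 89°.
Subsquare b=1, q=16: +1·0.0833333° lon, +16·0.0416667° lat → SW at lon -103.917°, lat 89.6667°.
latitude 89.6667, longitude -103.9167.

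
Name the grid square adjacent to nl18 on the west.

NL08

Longitude square 1; −1 → 0.
The latitude characters are unchanged.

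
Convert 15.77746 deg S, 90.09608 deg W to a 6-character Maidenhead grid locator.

Add 180° to longitude and 90° to latitude: 89.9039, 74.2225.
Field (20°×10°, letters A–R): 89.9039/20 → 4 → E, 74.2225/10 → 7 → H; chars EH.
Square (2°×1°, digits 0–9): 9.9039/2 → 4, 4.2225/1 → 4; chars 44.
Subsquare (5′×2.5′, letters a–x): 1.9039/0.0833333 → 22 → w, 0.2225/0.0416667 → 5 → f; chars wf.

EH44wf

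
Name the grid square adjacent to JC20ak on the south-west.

Longitude subsquare a = 0; −1 → -1, wraps to 23 = x, carry into square.
Longitude square 2; −1 → 1.
Latitude subsquare k = 10; −1 → 9 = j.

JC10xj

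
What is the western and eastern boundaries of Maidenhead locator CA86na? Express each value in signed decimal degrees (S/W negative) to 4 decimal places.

-122.9167, -122.8333

Field C=2, A=0: +2·20° lon, +0·10° lat → SW at lon -140°, lat -90°.
Square 8, 6: +8·2° lon, +6·1° lat → SW at lon -124°, lat -84°.
Subsquare n=13, a=0: +13·0.0833333° lon, +0·0.0416667° lat → SW at lon -122.917°, lat -84°.
Cell spans 0.0833333° lon × 0.0416667° lat.
west -122.9167, east -122.8333.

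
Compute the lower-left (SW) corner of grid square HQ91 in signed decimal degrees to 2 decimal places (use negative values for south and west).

71.00, -22.00

Field H=7, Q=16: +7·20° lon, +16·10° lat → SW at lon -40°, lat 70°.
Square 9, 1: +9·2° lon, +1·1° lat → SW at lon -22°, lat 71°.
latitude 71.00, longitude -22.00.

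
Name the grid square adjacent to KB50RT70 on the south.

KB50rs79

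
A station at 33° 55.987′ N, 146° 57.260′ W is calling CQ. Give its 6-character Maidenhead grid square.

BM63mw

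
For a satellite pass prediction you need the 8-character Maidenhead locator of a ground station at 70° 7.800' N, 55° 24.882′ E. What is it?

Shift to the Maidenhead origin (180°W, 90°S): lon 235.41470, lat 160.13000.
Field (20°×10°, letters A–R): lon ⌊235.41470/20⌋ = 11 → L; lat ⌊160.13000/10⌋ = 16 → Q.
Square (2°×1°, digits 0–9): lon ⌊15.41470/2⌋ = 7; lat ⌊0.13000/1⌋ = 0.
Subsquare (5′×2.5′, letters a–x): lon ⌊1.41470/0.0833333⌋ = 16 → q; lat ⌊0.13000/0.0416667⌋ = 3 → d.
Extended square (30″×15″, digits 0–9): lon ⌊0.08137/0.00833333⌋ = 9; lat ⌊0.00500/0.00416667⌋ = 1.

LQ70qd91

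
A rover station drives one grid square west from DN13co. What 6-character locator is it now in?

DN13bo

Longitude subsquare c = 2; −1 → 1 = b.
The latitude characters are unchanged.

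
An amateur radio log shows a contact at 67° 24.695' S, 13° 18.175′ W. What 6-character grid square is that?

Add 180° to longitude and 90° to latitude: 166.6971, 22.5884.
Field (20°×10°, letters A–R): lon ⌊166.6971/20⌋ = 8 → I; lat ⌊22.5884/10⌋ = 2 → C.
Square (2°×1°, digits 0–9): lon ⌊6.6971/2⌋ = 3; lat ⌊2.5884/1⌋ = 2.
Subsquare (5′×2.5′, letters a–x): lon ⌊0.6971/0.0833333⌋ = 8 → i; lat ⌊0.5884/0.0416667⌋ = 14 → o.

IC32io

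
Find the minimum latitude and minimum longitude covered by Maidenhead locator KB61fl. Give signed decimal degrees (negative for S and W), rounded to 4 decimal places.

-78.5417, 32.4167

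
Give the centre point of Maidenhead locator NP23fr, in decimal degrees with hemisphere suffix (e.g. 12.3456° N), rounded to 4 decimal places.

Field N=13, P=15: +13·20° lon, +15·10° lat → SW at lon 80°, lat 60°.
Square 2, 3: +2·2° lon, +3·1° lat → SW at lon 84°, lat 63°.
Subsquare f=5, r=17: +5·0.0833333° lon, +17·0.0416667° lat → SW at lon 84.4167°, lat 63.7083°.
Cell spans 0.0833333° lon × 0.0416667° lat. Centre is SW corner plus half of each.
latitude 63.7292° N, longitude 84.4583° E.

63.7292° N, 84.4583° E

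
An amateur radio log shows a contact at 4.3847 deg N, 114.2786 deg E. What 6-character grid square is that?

OJ74dj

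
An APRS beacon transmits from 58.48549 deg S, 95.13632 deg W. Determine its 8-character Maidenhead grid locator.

ED21km33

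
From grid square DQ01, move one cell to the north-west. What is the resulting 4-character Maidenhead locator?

CQ92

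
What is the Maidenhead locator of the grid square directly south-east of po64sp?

Longitude subsquare s = 18; +1 → 19 = t.
Latitude subsquare p = 15; −1 → 14 = o.

PO64to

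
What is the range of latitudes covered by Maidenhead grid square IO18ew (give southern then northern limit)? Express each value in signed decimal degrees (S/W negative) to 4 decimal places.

Field I=8, O=14: +8·20° lon, +14·10° lat → SW at lon -20°, lat 50°.
Square 1, 8: +1·2° lon, +8·1° lat → SW at lon -18°, lat 58°.
Subsquare e=4, w=22: +4·0.0833333° lon, +22·0.0416667° lat → SW at lon -17.6667°, lat 58.9167°.
Cell spans 0.0833333° lon × 0.0416667° lat.
south 58.9167, north 58.9583.

58.9167, 58.9583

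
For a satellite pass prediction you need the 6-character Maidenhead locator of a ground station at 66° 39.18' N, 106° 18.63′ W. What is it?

DP66up

Shift to the Maidenhead origin (180°W, 90°S): lon 73.6895, lat 156.6530.
Field: lon ⌊73.6895/20⌋ = 3 → D; lat ⌊156.6530/10⌋ = 15 → P.
Square: lon ⌊13.6895/2⌋ = 6; lat ⌊6.6530/1⌋ = 6.
Subsquare: lon ⌊1.6895/0.0833333⌋ = 20 → u; lat ⌊0.6530/0.0416667⌋ = 15 → p.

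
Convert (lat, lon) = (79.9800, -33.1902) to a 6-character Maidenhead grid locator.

HQ39jx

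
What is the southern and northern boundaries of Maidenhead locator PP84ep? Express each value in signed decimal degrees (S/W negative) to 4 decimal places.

64.6250, 64.6667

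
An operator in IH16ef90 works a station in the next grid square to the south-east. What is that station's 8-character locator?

Longitude extended square 9; +1 → 10, wraps to 0, carry into subsquare.
Longitude subsquare e = 4; +1 → 5 = f.
Latitude extended square 0; −1 → -1, wraps to 9, carry into subsquare.
Latitude subsquare f = 5; −1 → 4 = e.

IH16fe09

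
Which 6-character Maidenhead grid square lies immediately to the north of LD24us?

LD24ut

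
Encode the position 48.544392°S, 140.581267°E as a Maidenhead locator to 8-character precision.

QE01gk99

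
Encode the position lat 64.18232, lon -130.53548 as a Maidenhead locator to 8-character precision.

CP44re53

Add 180° to longitude and 90° to latitude: 49.46452, 154.18232.
Field: 49.46452/20 → 2 → C, 154.18232/10 → 15 → P; chars CP.
Square: 9.46452/2 → 4, 4.18232/1 → 4; chars 44.
Subsquare: 1.46452/0.0833333 → 17 → r, 0.18232/0.0416667 → 4 → e; chars re.
Extended square: 0.04785/0.00833333 → 5, 0.01565/0.00416667 → 3; chars 53.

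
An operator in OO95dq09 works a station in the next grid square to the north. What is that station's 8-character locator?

OO95dr00

Latitude extended square 9; +1 → 10, wraps to 0, carry into subsquare.
Latitude subsquare q = 16; +1 → 17 = r.
The longitude characters are unchanged.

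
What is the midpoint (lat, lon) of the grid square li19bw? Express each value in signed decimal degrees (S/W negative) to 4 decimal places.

-0.0625, 42.1250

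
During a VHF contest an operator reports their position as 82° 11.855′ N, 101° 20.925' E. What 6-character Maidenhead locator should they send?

OR02qe

Add 180° to longitude and 90° to latitude: 281.3487, 172.1976.
Field (20°×10°, letters A–R): lon ⌊281.3487/20⌋ = 14 → O; lat ⌊172.1976/10⌋ = 17 → R.
Square (2°×1°, digits 0–9): lon ⌊1.3487/2⌋ = 0; lat ⌊2.1976/1⌋ = 2.
Subsquare (5′×2.5′, letters a–x): lon ⌊1.3487/0.0833333⌋ = 16 → q; lat ⌊0.1976/0.0416667⌋ = 4 → e.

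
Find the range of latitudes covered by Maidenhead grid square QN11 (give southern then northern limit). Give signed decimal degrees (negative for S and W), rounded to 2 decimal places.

Field Q=16, N=13: +16·20° lon, +13·10° lat → SW at lon 140°, lat 40°.
Square 1, 1: +1·2° lon, +1·1° lat → SW at lon 142°, lat 41°.
Cell spans 2° lon × 1° lat.
south 41.00, north 42.00.

41.00, 42.00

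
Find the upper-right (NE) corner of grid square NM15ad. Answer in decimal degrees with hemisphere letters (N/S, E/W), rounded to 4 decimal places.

35.1667° N, 82.0833° E

Field N=13, M=12: +13·20° lon, +12·10° lat → SW at lon 80°, lat 30°.
Square 1, 5: +1·2° lon, +5·1° lat → SW at lon 82°, lat 35°.
Subsquare a=0, d=3: +0·0.0833333° lon, +3·0.0416667° lat → SW at lon 82°, lat 35.125°.
Cell spans 0.0833333° lon × 0.0416667° lat. NE corner is SW corner plus one full cell.
latitude 35.1667° N, longitude 82.0833° E.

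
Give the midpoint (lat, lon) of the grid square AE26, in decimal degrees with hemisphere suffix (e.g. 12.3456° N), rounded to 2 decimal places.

43.50° S, 175.00° W

Field A=0, E=4: +0·20° lon, +4·10° lat → SW at lon -180°, lat -50°.
Square 2, 6: +2·2° lon, +6·1° lat → SW at lon -176°, lat -44°.
Cell spans 2° lon × 1° lat. Centre is SW corner plus half of each.
latitude 43.50° S, longitude 175.00° W.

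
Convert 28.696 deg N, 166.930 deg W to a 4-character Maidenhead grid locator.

Add 180° to longitude and 90° to latitude: 13.07, 118.70.
Field: 13.07/20 → 0 → A, 118.70/10 → 11 → L; chars AL.
Square: 13.07/2 → 6, 8.70/1 → 8; chars 68.

AL68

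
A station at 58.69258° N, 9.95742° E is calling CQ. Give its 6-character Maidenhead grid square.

Add 180° to longitude and 90° to latitude: 189.9574, 148.6926.
Field: lon ⌊189.9574/20⌋ = 9 → J; lat ⌊148.6926/10⌋ = 14 → O.
Square: lon ⌊9.9574/2⌋ = 4; lat ⌊8.6926/1⌋ = 8.
Subsquare: lon ⌊1.9574/0.0833333⌋ = 23 → x; lat ⌊0.6926/0.0416667⌋ = 16 → q.

JO48xq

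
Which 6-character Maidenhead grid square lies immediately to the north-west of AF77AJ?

Longitude subsquare a = 0; −1 → -1, wraps to 23 = x, carry into square.
Longitude square 7; −1 → 6.
Latitude subsquare j = 9; +1 → 10 = k.

AF67xk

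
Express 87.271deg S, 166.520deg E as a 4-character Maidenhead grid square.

Shift to the Maidenhead origin (180°W, 90°S): lon 346.52, lat 2.73.
Field: lon ⌊346.52/20⌋ = 17 → R; lat ⌊2.73/10⌋ = 0 → A.
Square: lon ⌊6.52/2⌋ = 3; lat ⌊2.73/1⌋ = 2.

RA32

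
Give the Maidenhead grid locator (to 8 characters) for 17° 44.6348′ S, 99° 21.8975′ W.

EH02hg61

Shift to the Maidenhead origin (180°W, 90°S): lon 80.63504, lat 72.25609.
Field (20°×10°, letters A–R): lon ⌊80.63504/20⌋ = 4 → E; lat ⌊72.25609/10⌋ = 7 → H.
Square (2°×1°, digits 0–9): lon ⌊0.63504/2⌋ = 0; lat ⌊2.25609/1⌋ = 2.
Subsquare (5′×2.5′, letters a–x): lon ⌊0.63504/0.0833333⌋ = 7 → h; lat ⌊0.25609/0.0416667⌋ = 6 → g.
Extended square (30″×15″, digits 0–9): lon ⌊0.05171/0.00833333⌋ = 6; lat ⌊0.00609/0.00416667⌋ = 1.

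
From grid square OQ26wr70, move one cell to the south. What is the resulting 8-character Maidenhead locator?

OQ26wq79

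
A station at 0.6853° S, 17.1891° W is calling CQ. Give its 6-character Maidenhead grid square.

Add 180° to longitude and 90° to latitude: 162.8109, 89.3147.
Field: lon ⌊162.8109/20⌋ = 8 → I; lat ⌊89.3147/10⌋ = 8 → I.
Square: lon ⌊2.8109/2⌋ = 1; lat ⌊9.3147/1⌋ = 9.
Subsquare: lon ⌊0.8109/0.0833333⌋ = 9 → j; lat ⌊0.3147/0.0416667⌋ = 7 → h.

II19jh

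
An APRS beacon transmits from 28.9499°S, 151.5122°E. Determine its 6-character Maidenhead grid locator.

Offset from 180°W / 90°S: lon 331.5122°, lat 61.0501°.
Field: lon ⌊331.5122/20⌋ = 16 → Q; lat ⌊61.0501/10⌋ = 6 → G.
Square: lon ⌊11.5122/2⌋ = 5; lat ⌊1.0501/1⌋ = 1.
Subsquare: lon ⌊1.5122/0.0833333⌋ = 18 → s; lat ⌊0.0501/0.0416667⌋ = 1 → b.

QG51sb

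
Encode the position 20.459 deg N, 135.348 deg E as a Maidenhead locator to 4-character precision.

Offset from 180°W / 90°S: lon 315.35°, lat 110.46°.
Field: 315.35/20 → 15 → P, 110.46/10 → 11 → L; chars PL.
Square: 15.35/2 → 7, 0.46/1 → 0; chars 70.

PL70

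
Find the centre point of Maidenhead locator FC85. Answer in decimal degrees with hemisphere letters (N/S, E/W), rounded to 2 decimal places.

64.50° S, 63.00° W

Field F=5, C=2: +5·20° lon, +2·10° lat → SW at lon -80°, lat -70°.
Square 8, 5: +8·2° lon, +5·1° lat → SW at lon -64°, lat -65°.
Cell spans 2° lon × 1° lat. Centre is SW corner plus half of each.
latitude 64.50° S, longitude 63.00° W.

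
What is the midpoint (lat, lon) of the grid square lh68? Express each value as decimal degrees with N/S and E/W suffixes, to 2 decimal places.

Field L=11, H=7: +11·20° lon, +7·10° lat → SW at lon 40°, lat -20°.
Square 6, 8: +6·2° lon, +8·1° lat → SW at lon 52°, lat -12°.
Cell spans 2° lon × 1° lat. Centre is SW corner plus half of each.
latitude 11.50° S, longitude 53.00° E.

11.50° S, 53.00° E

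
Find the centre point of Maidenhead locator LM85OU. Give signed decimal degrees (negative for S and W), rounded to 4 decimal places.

35.8542, 57.2083

Field L=11, M=12: +11·20° lon, +12·10° lat → SW at lon 40°, lat 30°.
Square 8, 5: +8·2° lon, +5·1° lat → SW at lon 56°, lat 35°.
Subsquare o=14, u=20: +14·0.0833333° lon, +20·0.0416667° lat → SW at lon 57.1667°, lat 35.8333°.
Cell spans 0.0833333° lon × 0.0416667° lat. Centre is SW corner plus half of each.
latitude 35.8542, longitude 57.2083.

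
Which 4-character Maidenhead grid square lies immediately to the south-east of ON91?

Longitude square 9; +1 → 10, wraps to 0, carry into field.
Longitude field O = 14; +1 → 15 = P.
Latitude square 1; −1 → 0.

PN00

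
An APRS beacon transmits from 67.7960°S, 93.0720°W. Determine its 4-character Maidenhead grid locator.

EC32

Add 180° to longitude and 90° to latitude: 86.93, 22.20.
Field: lon ⌊86.93/20⌋ = 4 → E; lat ⌊22.20/10⌋ = 2 → C.
Square: lon ⌊6.93/2⌋ = 3; lat ⌊2.20/1⌋ = 2.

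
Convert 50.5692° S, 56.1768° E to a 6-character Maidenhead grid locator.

Add 180° to longitude and 90° to latitude: 236.1768, 39.4308.
Field (20°×10°, letters A–R): lon ⌊236.1768/20⌋ = 11 → L; lat ⌊39.4308/10⌋ = 3 → D.
Square (2°×1°, digits 0–9): lon ⌊16.1768/2⌋ = 8; lat ⌊9.4308/1⌋ = 9.
Subsquare (5′×2.5′, letters a–x): lon ⌊0.1768/0.0833333⌋ = 2 → c; lat ⌊0.4308/0.0416667⌋ = 10 → k.

LD89ck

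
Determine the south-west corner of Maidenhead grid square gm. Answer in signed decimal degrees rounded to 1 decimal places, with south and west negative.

30.0, -60.0

Field G=6, M=12: +6·20° lon, +12·10° lat → SW at lon -60°, lat 30°.
latitude 30.0, longitude -60.0.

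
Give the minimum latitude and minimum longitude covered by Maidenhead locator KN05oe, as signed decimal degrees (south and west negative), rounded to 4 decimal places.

45.1667, 21.1667

Field K=10, N=13: +10·20° lon, +13·10° lat → SW at lon 20°, lat 40°.
Square 0, 5: +0·2° lon, +5·1° lat → SW at lon 20°, lat 45°.
Subsquare o=14, e=4: +14·0.0833333° lon, +4·0.0416667° lat → SW at lon 21.1667°, lat 45.1667°.
latitude 45.1667, longitude 21.1667.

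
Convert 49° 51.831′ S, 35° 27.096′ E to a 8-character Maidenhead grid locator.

KE70rd42

Shift to the Maidenhead origin (180°W, 90°S): lon 215.45160, lat 40.13615.
Field: 215.45160/20 → 10 → K, 40.13615/10 → 4 → E; chars KE.
Square: 15.45160/2 → 7, 0.13615/1 → 0; chars 70.
Subsquare: 1.45160/0.0833333 → 17 → r, 0.13615/0.0416667 → 3 → d; chars rd.
Extended square: 0.03493/0.00833333 → 4, 0.01115/0.00416667 → 2; chars 42.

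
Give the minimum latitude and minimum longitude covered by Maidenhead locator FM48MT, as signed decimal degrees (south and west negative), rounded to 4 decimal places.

Field F=5, M=12: +5·20° lon, +12·10° lat → SW at lon -80°, lat 30°.
Square 4, 8: +4·2° lon, +8·1° lat → SW at lon -72°, lat 38°.
Subsquare m=12, t=19: +12·0.0833333° lon, +19·0.0416667° lat → SW at lon -71°, lat 38.7917°.
latitude 38.7917, longitude -71.0000.

38.7917, -71.0000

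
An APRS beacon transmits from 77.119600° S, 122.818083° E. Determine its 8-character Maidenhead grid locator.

PB12jv81

Add 180° to longitude and 90° to latitude: 302.81808, 12.88040.
Field: 302.81808/20 → 15 → P, 12.88040/10 → 1 → B; chars PB.
Square: 2.81808/2 → 1, 2.88040/1 → 2; chars 12.
Subsquare: 0.81808/0.0833333 → 9 → j, 0.88040/0.0416667 → 21 → v; chars jv.
Extended square: 0.06808/0.00833333 → 8, 0.00540/0.00416667 → 1; chars 81.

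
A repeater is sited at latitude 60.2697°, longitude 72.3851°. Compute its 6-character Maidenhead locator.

MP60eg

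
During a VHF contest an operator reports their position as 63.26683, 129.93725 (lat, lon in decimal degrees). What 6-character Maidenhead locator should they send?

Add 180° to longitude and 90° to latitude: 309.9373, 153.2668.
Field: 309.9373/20 → 15 → P, 153.2668/10 → 15 → P; chars PP.
Square: 9.9373/2 → 4, 3.2668/1 → 3; chars 43.
Subsquare: 1.9373/0.0833333 → 23 → x, 0.2668/0.0416667 → 6 → g; chars xg.

PP43xg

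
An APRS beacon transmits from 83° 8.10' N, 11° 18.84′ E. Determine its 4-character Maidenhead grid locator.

Add 180° to longitude and 90° to latitude: 191.31, 173.13.
Field (20°×10°, letters A–R): 191.31/20 → 9 → J, 173.13/10 → 17 → R; chars JR.
Square (2°×1°, digits 0–9): 11.31/2 → 5, 3.13/1 → 3; chars 53.

JR53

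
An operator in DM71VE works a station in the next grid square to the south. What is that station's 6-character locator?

Latitude subsquare e = 4; −1 → 3 = d.
The longitude characters are unchanged.

DM71vd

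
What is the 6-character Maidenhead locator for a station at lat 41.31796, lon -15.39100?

Shift to the Maidenhead origin (180°W, 90°S): lon 164.6090, lat 131.3180.
Field: lon ⌊164.6090/20⌋ = 8 → I; lat ⌊131.3180/10⌋ = 13 → N.
Square: lon ⌊4.6090/2⌋ = 2; lat ⌊1.3180/1⌋ = 1.
Subsquare: lon ⌊0.6090/0.0833333⌋ = 7 → h; lat ⌊0.3180/0.0416667⌋ = 7 → h.

IN21hh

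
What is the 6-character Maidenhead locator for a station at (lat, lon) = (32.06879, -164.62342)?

Add 180° to longitude and 90° to latitude: 15.3766, 122.0688.
Field: lon ⌊15.3766/20⌋ = 0 → A; lat ⌊122.0688/10⌋ = 12 → M.
Square: lon ⌊15.3766/2⌋ = 7; lat ⌊2.0688/1⌋ = 2.
Subsquare: lon ⌊1.3766/0.0833333⌋ = 16 → q; lat ⌊0.0688/0.0416667⌋ = 1 → b.

AM72qb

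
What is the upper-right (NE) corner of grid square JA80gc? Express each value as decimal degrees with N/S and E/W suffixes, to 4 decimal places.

89.8750° S, 16.5833° E

Field J=9, A=0: +9·20° lon, +0·10° lat → SW at lon 0°, lat -90°.
Square 8, 0: +8·2° lon, +0·1° lat → SW at lon 16°, lat -90°.
Subsquare g=6, c=2: +6·0.0833333° lon, +2·0.0416667° lat → SW at lon 16.5°, lat -89.9167°.
Cell spans 0.0833333° lon × 0.0416667° lat. NE corner is SW corner plus one full cell.
latitude 89.8750° S, longitude 16.5833° E.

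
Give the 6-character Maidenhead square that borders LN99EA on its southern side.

Latitude subsquare a = 0; −1 → -1, wraps to 23 = x, carry into square.
Latitude square 9; −1 → 8.
The longitude characters are unchanged.

LN98ex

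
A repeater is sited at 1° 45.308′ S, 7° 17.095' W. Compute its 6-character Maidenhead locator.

Add 180° to longitude and 90° to latitude: 172.7151, 88.2449.
Field (20°×10°, letters A–R): lon ⌊172.7151/20⌋ = 8 → I; lat ⌊88.2449/10⌋ = 8 → I.
Square (2°×1°, digits 0–9): lon ⌊12.7151/2⌋ = 6; lat ⌊8.2449/1⌋ = 8.
Subsquare (5′×2.5′, letters a–x): lon ⌊0.7151/0.0833333⌋ = 8 → i; lat ⌊0.2449/0.0416667⌋ = 5 → f.

II68if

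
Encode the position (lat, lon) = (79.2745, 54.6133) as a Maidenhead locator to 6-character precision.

LQ79hg

Shift to the Maidenhead origin (180°W, 90°S): lon 234.6133, lat 169.2745.
Field: lon ⌊234.6133/20⌋ = 11 → L; lat ⌊169.2745/10⌋ = 16 → Q.
Square: lon ⌊14.6133/2⌋ = 7; lat ⌊9.2745/1⌋ = 9.
Subsquare: lon ⌊0.6133/0.0833333⌋ = 7 → h; lat ⌊0.2745/0.0416667⌋ = 6 → g.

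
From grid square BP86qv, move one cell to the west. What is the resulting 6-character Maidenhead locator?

BP86pv

Longitude subsquare q = 16; −1 → 15 = p.
The latitude characters are unchanged.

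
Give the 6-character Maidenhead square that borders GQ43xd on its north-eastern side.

Longitude subsquare x = 23; +1 → 24, wraps to 0 = a, carry into square.
Longitude square 4; +1 → 5.
Latitude subsquare d = 3; +1 → 4 = e.

GQ53ae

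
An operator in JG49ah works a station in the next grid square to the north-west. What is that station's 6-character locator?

Longitude subsquare a = 0; −1 → -1, wraps to 23 = x, carry into square.
Longitude square 4; −1 → 3.
Latitude subsquare h = 7; +1 → 8 = i.

JG39xi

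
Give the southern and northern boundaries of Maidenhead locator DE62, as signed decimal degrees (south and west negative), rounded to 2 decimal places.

-48.00, -47.00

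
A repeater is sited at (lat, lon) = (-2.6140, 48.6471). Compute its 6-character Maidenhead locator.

Shift to the Maidenhead origin (180°W, 90°S): lon 228.6471, lat 87.3860.
Field: 228.6471/20 → 11 → L, 87.3860/10 → 8 → I; chars LI.
Square: 8.6471/2 → 4, 7.3860/1 → 7; chars 47.
Subsquare: 0.6471/0.0833333 → 7 → h, 0.3860/0.0416667 → 9 → j; chars hj.

LI47hj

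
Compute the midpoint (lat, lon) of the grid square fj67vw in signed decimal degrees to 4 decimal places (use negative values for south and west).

Field F=5, J=9: +5·20° lon, +9·10° lat → SW at lon -80°, lat 0°.
Square 6, 7: +6·2° lon, +7·1° lat → SW at lon -68°, lat 7°.
Subsquare v=21, w=22: +21·0.0833333° lon, +22·0.0416667° lat → SW at lon -66.25°, lat 7.91667°.
Cell spans 0.0833333° lon × 0.0416667° lat. Centre is SW corner plus half of each.
latitude 7.9375, longitude -66.2083.

7.9375, -66.2083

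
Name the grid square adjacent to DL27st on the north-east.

DL27tu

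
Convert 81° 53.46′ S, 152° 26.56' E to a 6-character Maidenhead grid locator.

QA68fc

Shift to the Maidenhead origin (180°W, 90°S): lon 332.4427, lat 8.1090.
Field (20°×10°, letters A–R): lon ⌊332.4427/20⌋ = 16 → Q; lat ⌊8.1090/10⌋ = 0 → A.
Square (2°×1°, digits 0–9): lon ⌊12.4427/2⌋ = 6; lat ⌊8.1090/1⌋ = 8.
Subsquare (5′×2.5′, letters a–x): lon ⌊0.4427/0.0833333⌋ = 5 → f; lat ⌊0.1090/0.0416667⌋ = 2 → c.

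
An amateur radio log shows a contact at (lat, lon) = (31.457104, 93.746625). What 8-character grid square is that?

NM61uk99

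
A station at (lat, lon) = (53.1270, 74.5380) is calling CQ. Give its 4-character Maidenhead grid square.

Offset from 180°W / 90°S: lon 254.54°, lat 143.13°.
Field (20°×10°, letters A–R): 254.54/20 → 12 → M, 143.13/10 → 14 → O; chars MO.
Square (2°×1°, digits 0–9): 14.54/2 → 7, 3.13/1 → 3; chars 73.

MO73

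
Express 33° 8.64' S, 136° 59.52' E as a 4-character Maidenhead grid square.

PF86

Add 180° to longitude and 90° to latitude: 316.99, 56.86.
Field: 316.99/20 → 15 → P, 56.86/10 → 5 → F; chars PF.
Square: 16.99/2 → 8, 6.86/1 → 6; chars 86.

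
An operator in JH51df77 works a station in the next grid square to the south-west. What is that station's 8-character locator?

Longitude extended square 7; −1 → 6.
Latitude extended square 7; −1 → 6.

JH51df66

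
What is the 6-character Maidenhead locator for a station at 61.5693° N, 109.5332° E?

OP41sn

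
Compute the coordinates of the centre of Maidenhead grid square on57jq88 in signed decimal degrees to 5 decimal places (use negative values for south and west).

Field O=14, N=13: +14·20° lon, +13·10° lat → SW at lon 100°, lat 40°.
Square 5, 7: +5·2° lon, +7·1° lat → SW at lon 110°, lat 47°.
Subsquare j=9, q=16: +9·0.0833333° lon, +16·0.0416667° lat → SW at lon 110.75°, lat 47.6667°.
Extended square 8, 8: +8·0.00833333° lon, +8·0.00416667° lat → SW at lon 110.817°, lat 47.7°.
Cell spans 0.00833333° lon × 0.00416667° lat. Centre is SW corner plus half of each.
latitude 47.70208, longitude 110.82083.

47.70208, 110.82083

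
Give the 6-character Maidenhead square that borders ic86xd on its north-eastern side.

IC96ae

Longitude subsquare x = 23; +1 → 24, wraps to 0 = a, carry into square.
Longitude square 8; +1 → 9.
Latitude subsquare d = 3; +1 → 4 = e.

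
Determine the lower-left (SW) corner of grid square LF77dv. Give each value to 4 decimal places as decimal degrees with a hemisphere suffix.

32.1250° S, 54.2500° E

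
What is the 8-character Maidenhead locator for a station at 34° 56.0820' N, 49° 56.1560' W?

GM54aw74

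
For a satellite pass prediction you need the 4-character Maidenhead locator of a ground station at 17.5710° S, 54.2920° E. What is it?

Shift to the Maidenhead origin (180°W, 90°S): lon 234.29, lat 72.43.
Field (20°×10°, letters A–R): lon ⌊234.29/20⌋ = 11 → L; lat ⌊72.43/10⌋ = 7 → H.
Square (2°×1°, digits 0–9): lon ⌊14.29/2⌋ = 7; lat ⌊2.43/1⌋ = 2.

LH72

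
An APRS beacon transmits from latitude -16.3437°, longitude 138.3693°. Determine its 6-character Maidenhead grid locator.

PH93ep

Offset from 180°W / 90°S: lon 318.3693°, lat 73.6563°.
Field: 318.3693/20 → 15 → P, 73.6563/10 → 7 → H; chars PH.
Square: 18.3693/2 → 9, 3.6563/1 → 3; chars 93.
Subsquare: 0.3693/0.0833333 → 4 → e, 0.6563/0.0416667 → 15 → p; chars ep.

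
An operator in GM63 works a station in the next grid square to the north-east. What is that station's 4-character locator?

Longitude square 6; +1 → 7.
Latitude square 3; +1 → 4.

GM74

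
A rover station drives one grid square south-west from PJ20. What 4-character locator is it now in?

PI19

Longitude square 2; −1 → 1.
Latitude square 0; −1 → -1, wraps to 9, carry into field.
Latitude field J = 9; −1 → 8 = I.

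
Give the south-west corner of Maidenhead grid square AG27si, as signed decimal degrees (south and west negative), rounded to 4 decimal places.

Field A=0, G=6: +0·20° lon, +6·10° lat → SW at lon -180°, lat -30°.
Square 2, 7: +2·2° lon, +7·1° lat → SW at lon -176°, lat -23°.
Subsquare s=18, i=8: +18·0.0833333° lon, +8·0.0416667° lat → SW at lon -174.5°, lat -22.6667°.
latitude -22.6667, longitude -174.5000.

-22.6667, -174.5000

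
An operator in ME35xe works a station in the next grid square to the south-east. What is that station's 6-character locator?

ME45ad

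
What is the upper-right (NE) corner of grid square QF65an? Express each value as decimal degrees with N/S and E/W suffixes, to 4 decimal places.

Field Q=16, F=5: +16·20° lon, +5·10° lat → SW at lon 140°, lat -40°.
Square 6, 5: +6·2° lon, +5·1° lat → SW at lon 152°, lat -35°.
Subsquare a=0, n=13: +0·0.0833333° lon, +13·0.0416667° lat → SW at lon 152°, lat -34.4583°.
Cell spans 0.0833333° lon × 0.0416667° lat. NE corner is SW corner plus one full cell.
latitude 34.4167° S, longitude 152.0833° E.

34.4167° S, 152.0833° E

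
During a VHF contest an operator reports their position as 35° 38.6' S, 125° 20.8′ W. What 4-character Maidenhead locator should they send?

CF74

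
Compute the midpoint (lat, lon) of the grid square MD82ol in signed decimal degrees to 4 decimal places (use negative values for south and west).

-57.5208, 77.2083

Field M=12, D=3: +12·20° lon, +3·10° lat → SW at lon 60°, lat -60°.
Square 8, 2: +8·2° lon, +2·1° lat → SW at lon 76°, lat -58°.
Subsquare o=14, l=11: +14·0.0833333° lon, +11·0.0416667° lat → SW at lon 77.1667°, lat -57.5417°.
Cell spans 0.0833333° lon × 0.0416667° lat. Centre is SW corner plus half of each.
latitude -57.5208, longitude 77.2083.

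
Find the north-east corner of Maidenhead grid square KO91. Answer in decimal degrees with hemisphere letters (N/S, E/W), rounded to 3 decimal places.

52.000° N, 40.000° E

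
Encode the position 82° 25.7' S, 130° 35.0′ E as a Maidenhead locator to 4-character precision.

Offset from 180°W / 90°S: lon 310.58°, lat 7.57°.
Field: 310.58/20 → 15 → P, 7.57/10 → 0 → A; chars PA.
Square: 10.58/2 → 5, 7.57/1 → 7; chars 57.

PA57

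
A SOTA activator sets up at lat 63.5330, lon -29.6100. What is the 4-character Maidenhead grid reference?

HP53

Offset from 180°W / 90°S: lon 150.39°, lat 153.53°.
Field: 150.39/20 → 7 → H, 153.53/10 → 15 → P; chars HP.
Square: 10.39/2 → 5, 3.53/1 → 3; chars 53.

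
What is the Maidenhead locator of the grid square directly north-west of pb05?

OB96

Longitude square 0; −1 → -1, wraps to 9, carry into field.
Longitude field P = 15; −1 → 14 = O.
Latitude square 5; +1 → 6.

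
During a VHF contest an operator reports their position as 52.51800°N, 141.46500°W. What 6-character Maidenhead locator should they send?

Offset from 180°W / 90°S: lon 38.5350°, lat 142.5180°.
Field: 38.5350/20 → 1 → B, 142.5180/10 → 14 → O; chars BO.
Square: 18.5350/2 → 9, 2.5180/1 → 2; chars 92.
Subsquare: 0.5350/0.0833333 → 6 → g, 0.5180/0.0416667 → 12 → m; chars gm.

BO92gm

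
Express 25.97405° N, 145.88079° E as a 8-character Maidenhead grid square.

Add 180° to longitude and 90° to latitude: 325.88079, 115.97405.
Field: 325.88079/20 → 16 → Q, 115.97405/10 → 11 → L; chars QL.
Square: 5.88079/2 → 2, 5.97405/1 → 5; chars 25.
Subsquare: 1.88079/0.0833333 → 22 → w, 0.97405/0.0416667 → 23 → x; chars wx.
Extended square: 0.04746/0.00833333 → 5, 0.01572/0.00416667 → 3; chars 53.

QL25wx53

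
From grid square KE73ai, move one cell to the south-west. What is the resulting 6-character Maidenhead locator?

Longitude subsquare a = 0; −1 → -1, wraps to 23 = x, carry into square.
Longitude square 7; −1 → 6.
Latitude subsquare i = 8; −1 → 7 = h.

KE63xh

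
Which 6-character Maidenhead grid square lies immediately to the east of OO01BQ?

OO01cq

Longitude subsquare b = 1; +1 → 2 = c.
The latitude characters are unchanged.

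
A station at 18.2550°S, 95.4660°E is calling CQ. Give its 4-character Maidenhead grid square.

NH71

Add 180° to longitude and 90° to latitude: 275.47, 71.75.
Field (20°×10°, letters A–R): lon ⌊275.47/20⌋ = 13 → N; lat ⌊71.75/10⌋ = 7 → H.
Square (2°×1°, digits 0–9): lon ⌊15.47/2⌋ = 7; lat ⌊1.75/1⌋ = 1.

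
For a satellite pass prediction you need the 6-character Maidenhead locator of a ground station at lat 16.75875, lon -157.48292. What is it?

BK16gs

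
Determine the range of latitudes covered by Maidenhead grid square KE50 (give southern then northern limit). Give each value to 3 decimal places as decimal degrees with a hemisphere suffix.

50.000° S, 49.000° S

Field K=10, E=4: +10·20° lon, +4·10° lat → SW at lon 20°, lat -50°.
Square 5, 0: +5·2° lon, +0·1° lat → SW at lon 30°, lat -50°.
Cell spans 2° lon × 1° lat.
south 50.000° S, north 49.000° S.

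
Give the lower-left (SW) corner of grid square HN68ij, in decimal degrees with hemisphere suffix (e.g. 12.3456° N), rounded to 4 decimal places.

48.3750° N, 27.3333° W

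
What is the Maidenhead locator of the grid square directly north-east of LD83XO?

LD93ap

Longitude subsquare x = 23; +1 → 24, wraps to 0 = a, carry into square.
Longitude square 8; +1 → 9.
Latitude subsquare o = 14; +1 → 15 = p.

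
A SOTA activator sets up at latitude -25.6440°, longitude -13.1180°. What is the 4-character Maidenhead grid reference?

IG34

Offset from 180°W / 90°S: lon 166.88°, lat 64.36°.
Field: lon ⌊166.88/20⌋ = 8 → I; lat ⌊64.36/10⌋ = 6 → G.
Square: lon ⌊6.88/2⌋ = 3; lat ⌊4.36/1⌋ = 4.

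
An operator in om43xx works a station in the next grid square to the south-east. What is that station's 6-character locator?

OM53aw

Longitude subsquare x = 23; +1 → 24, wraps to 0 = a, carry into square.
Longitude square 4; +1 → 5.
Latitude subsquare x = 23; −1 → 22 = w.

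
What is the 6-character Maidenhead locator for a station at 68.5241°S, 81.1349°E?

Offset from 180°W / 90°S: lon 261.1349°, lat 21.4759°.
Field: lon ⌊261.1349/20⌋ = 13 → N; lat ⌊21.4759/10⌋ = 2 → C.
Square: lon ⌊1.1349/2⌋ = 0; lat ⌊1.4759/1⌋ = 1.
Subsquare: lon ⌊1.1349/0.0833333⌋ = 13 → n; lat ⌊0.4759/0.0416667⌋ = 11 → l.

NC01nl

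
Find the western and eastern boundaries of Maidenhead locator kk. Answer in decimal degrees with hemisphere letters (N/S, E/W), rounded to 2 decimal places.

20.00° E, 40.00° E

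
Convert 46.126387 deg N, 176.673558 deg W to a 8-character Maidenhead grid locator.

Add 180° to longitude and 90° to latitude: 3.32644, 136.12639.
Field: lon ⌊3.32644/20⌋ = 0 → A; lat ⌊136.12639/10⌋ = 13 → N.
Square: lon ⌊3.32644/2⌋ = 1; lat ⌊6.12639/1⌋ = 6.
Subsquare: lon ⌊1.32644/0.0833333⌋ = 15 → p; lat ⌊0.12639/0.0416667⌋ = 3 → d.
Extended square: lon ⌊0.07644/0.00833333⌋ = 9; lat ⌊0.00139/0.00416667⌋ = 0.

AN16pd90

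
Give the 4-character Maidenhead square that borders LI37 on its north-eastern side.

LI48

Longitude square 3; +1 → 4.
Latitude square 7; +1 → 8.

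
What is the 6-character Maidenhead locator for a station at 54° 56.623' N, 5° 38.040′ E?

JO24tw

Add 180° to longitude and 90° to latitude: 185.6340, 144.9437.
Field: 185.6340/20 → 9 → J, 144.9437/10 → 14 → O; chars JO.
Square: 5.6340/2 → 2, 4.9437/1 → 4; chars 24.
Subsquare: 1.6340/0.0833333 → 19 → t, 0.9437/0.0416667 → 22 → w; chars tw.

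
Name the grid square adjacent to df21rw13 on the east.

Longitude extended square 1; +1 → 2.
The latitude characters are unchanged.

DF21rw23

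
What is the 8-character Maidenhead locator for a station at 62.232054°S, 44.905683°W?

GC77ns14

Add 180° to longitude and 90° to latitude: 135.09432, 27.76795.
Field: lon ⌊135.09432/20⌋ = 6 → G; lat ⌊27.76795/10⌋ = 2 → C.
Square: lon ⌊15.09432/2⌋ = 7; lat ⌊7.76795/1⌋ = 7.
Subsquare: lon ⌊1.09432/0.0833333⌋ = 13 → n; lat ⌊0.76795/0.0416667⌋ = 18 → s.
Extended square: lon ⌊0.01098/0.00833333⌋ = 1; lat ⌊0.01795/0.00416667⌋ = 4.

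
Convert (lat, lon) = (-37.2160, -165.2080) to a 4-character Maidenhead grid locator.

Shift to the Maidenhead origin (180°W, 90°S): lon 14.79, lat 52.78.
Field: lon ⌊14.79/20⌋ = 0 → A; lat ⌊52.78/10⌋ = 5 → F.
Square: lon ⌊14.79/2⌋ = 7; lat ⌊2.78/1⌋ = 2.

AF72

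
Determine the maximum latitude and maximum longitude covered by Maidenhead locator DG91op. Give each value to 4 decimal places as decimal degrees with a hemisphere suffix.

Field D=3, G=6: +3·20° lon, +6·10° lat → SW at lon -120°, lat -30°.
Square 9, 1: +9·2° lon, +1·1° lat → SW at lon -102°, lat -29°.
Subsquare o=14, p=15: +14·0.0833333° lon, +15·0.0416667° lat → SW at lon -100.833°, lat -28.375°.
Cell spans 0.0833333° lon × 0.0416667° lat. NE corner is SW corner plus one full cell.
latitude 28.3333° S, longitude 100.7500° W.

28.3333° S, 100.7500° W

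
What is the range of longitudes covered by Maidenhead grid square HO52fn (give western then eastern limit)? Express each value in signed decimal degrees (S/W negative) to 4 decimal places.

Field H=7, O=14: +7·20° lon, +14·10° lat → SW at lon -40°, lat 50°.
Square 5, 2: +5·2° lon, +2·1° lat → SW at lon -30°, lat 52°.
Subsquare f=5, n=13: +5·0.0833333° lon, +13·0.0416667° lat → SW at lon -29.5833°, lat 52.5417°.
Cell spans 0.0833333° lon × 0.0416667° lat.
west -29.5833, east -29.5000.

-29.5833, -29.5000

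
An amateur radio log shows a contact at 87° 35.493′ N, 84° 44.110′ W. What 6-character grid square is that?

Offset from 180°W / 90°S: lon 95.2648°, lat 177.5915°.
Field: 95.2648/20 → 4 → E, 177.5915/10 → 17 → R; chars ER.
Square: 15.2648/2 → 7, 7.5915/1 → 7; chars 77.
Subsquare: 1.2648/0.0833333 → 15 → p, 0.5915/0.0416667 → 14 → o; chars po.

ER77po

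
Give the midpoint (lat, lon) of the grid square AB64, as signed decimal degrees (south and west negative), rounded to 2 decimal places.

Field A=0, B=1: +0·20° lon, +1·10° lat → SW at lon -180°, lat -80°.
Square 6, 4: +6·2° lon, +4·1° lat → SW at lon -168°, lat -76°.
Cell spans 2° lon × 1° lat. Centre is SW corner plus half of each.
latitude -75.50, longitude -167.00.

-75.50, -167.00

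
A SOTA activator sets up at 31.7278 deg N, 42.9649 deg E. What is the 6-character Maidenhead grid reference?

LM11lr

Offset from 180°W / 90°S: lon 222.9649°, lat 121.7278°.
Field (20°×10°, letters A–R): lon ⌊222.9649/20⌋ = 11 → L; lat ⌊121.7278/10⌋ = 12 → M.
Square (2°×1°, digits 0–9): lon ⌊2.9649/2⌋ = 1; lat ⌊1.7278/1⌋ = 1.
Subsquare (5′×2.5′, letters a–x): lon ⌊0.9649/0.0833333⌋ = 11 → l; lat ⌊0.7278/0.0416667⌋ = 17 → r.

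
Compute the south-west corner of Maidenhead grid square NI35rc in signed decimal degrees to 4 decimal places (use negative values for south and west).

-4.9167, 87.4167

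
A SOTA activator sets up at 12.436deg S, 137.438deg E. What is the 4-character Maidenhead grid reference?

PH87

Shift to the Maidenhead origin (180°W, 90°S): lon 317.44, lat 77.56.
Field: lon ⌊317.44/20⌋ = 15 → P; lat ⌊77.56/10⌋ = 7 → H.
Square: lon ⌊17.44/2⌋ = 8; lat ⌊7.56/1⌋ = 7.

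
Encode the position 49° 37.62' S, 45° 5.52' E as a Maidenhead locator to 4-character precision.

LE20

Shift to the Maidenhead origin (180°W, 90°S): lon 225.09, lat 40.37.
Field (20°×10°, letters A–R): 225.09/20 → 11 → L, 40.37/10 → 4 → E; chars LE.
Square (2°×1°, digits 0–9): 5.09/2 → 2, 0.37/1 → 0; chars 20.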